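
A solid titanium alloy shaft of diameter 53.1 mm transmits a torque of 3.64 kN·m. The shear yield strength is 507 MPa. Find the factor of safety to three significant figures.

τ = 16T/(πd³) = 16×3640000/(π×53.1³) = 123.8 MPa.
n = τ_limit/τ = 507/123.8 = 4.095.

n = 4.09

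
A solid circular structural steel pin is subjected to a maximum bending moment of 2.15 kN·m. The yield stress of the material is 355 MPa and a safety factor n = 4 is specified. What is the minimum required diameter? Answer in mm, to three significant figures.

σ_allow = 355/4 = 88.75 MPa.
For a solid circular section σ = 32M/(πd³), so d³ = 32M/(π σ_allow) = 32×2150000/(π×88.75) = 246800 mm³.
d = 62.72 mm.

d = 62.7 mm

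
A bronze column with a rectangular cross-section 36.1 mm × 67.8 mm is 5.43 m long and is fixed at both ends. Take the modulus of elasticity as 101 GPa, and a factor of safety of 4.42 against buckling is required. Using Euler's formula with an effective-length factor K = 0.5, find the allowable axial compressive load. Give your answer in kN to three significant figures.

P_allow = 8.13 kN

Buckling occurs about the weak axis: I_min = h·b³/12 = 67.8×36.1³/12 = 265800 mm⁴ (b = 36.1 mm is the smaller dimension).
Effective length L_e = KL = 0.5×5.43 m = 2715 mm.
Euler critical load P_cr = π²EI/L_e² = π²×101000×265800/2715² = 35950 N.
P_allow = P_cr/n = 35950/4.42 = 8133 N.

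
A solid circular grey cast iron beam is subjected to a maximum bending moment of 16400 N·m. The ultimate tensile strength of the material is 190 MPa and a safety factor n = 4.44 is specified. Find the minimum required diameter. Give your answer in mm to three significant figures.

d = 157 mm

σ_allow = 190/4.44 = 42.79 MPa.
For a solid circular section σ = 32M/(πd³), so d³ = 32M/(π σ_allow) = 32×1.6400×10^7/(π×42.79) = 3.904×10^6 mm³.
d = 157.5 mm.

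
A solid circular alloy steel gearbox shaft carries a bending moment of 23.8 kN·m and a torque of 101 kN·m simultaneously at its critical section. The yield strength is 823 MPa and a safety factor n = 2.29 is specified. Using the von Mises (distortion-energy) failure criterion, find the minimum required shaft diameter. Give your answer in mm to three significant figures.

σ_allow = σ_y/n = 823/2.29 = 359.4 MPa.
For a solid shaft σ_b = 32M/(πd³) and τ = 16T/(πd³), so the von Mises stress is σ' = (16/πd³)·√(4M²+3T²).
√(4M²+3T²) = √(4×(2.380×10^7)² + 3×(1.010×10^8)²) = 1.813×10^8 N·mm.
d³ = 16×1.813×10^8/(π×359.4) = 2.569×10^6 mm³.
d = 137.0 mm.

d = 137 mm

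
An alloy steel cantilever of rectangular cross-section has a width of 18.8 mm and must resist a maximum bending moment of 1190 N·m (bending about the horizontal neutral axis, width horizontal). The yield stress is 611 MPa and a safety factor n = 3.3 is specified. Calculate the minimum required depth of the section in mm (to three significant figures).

σ_allow = 611/3.3 = 185.2 MPa.
For a rectangular section σ = 6M/(bh²), so h² = 6M/(b σ_allow) = 6×1190000/(18.8×185.2) = 2051 mm².
h = 45.29 mm.

h = 45.3 mm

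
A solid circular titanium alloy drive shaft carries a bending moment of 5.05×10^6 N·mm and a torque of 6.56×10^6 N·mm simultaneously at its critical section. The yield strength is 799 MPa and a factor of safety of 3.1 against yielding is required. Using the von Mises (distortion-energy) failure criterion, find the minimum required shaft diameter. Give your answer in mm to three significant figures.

d = 67.0 mm

σ_allow = σ_y/n = 799/3.1 = 257.7 MPa.
For a solid shaft σ_b = 32M/(πd³) and τ = 16T/(πd³), so the von Mises stress is σ' = (16/πd³)·√(4M²+3T²).
√(4M²+3T²) = √(4×(5.050×10^6)² + 3×(6.560×10^6)²) = 1.520×10^7 N·mm.
d³ = 16×1.520×10^7/(π×257.7) = 300400 mm³.
d = 66.97 mm.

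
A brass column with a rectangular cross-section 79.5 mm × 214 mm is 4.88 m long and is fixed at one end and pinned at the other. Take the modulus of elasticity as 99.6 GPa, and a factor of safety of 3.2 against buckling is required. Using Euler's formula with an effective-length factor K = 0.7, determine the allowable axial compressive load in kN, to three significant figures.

Buckling occurs about the weak axis: I_min = h·b³/12 = 214×79.5³/12 = 8.961×10^6 mm⁴ (b = 79.5 mm is the smaller dimension).
Effective length L_e = KL = 0.7×4.88 m = 3416 mm.
Euler critical load P_cr = π²EI/L_e² = π²×99600×8.961×10^6/3416² = 754800 N.
P_allow = P_cr/n = 754800/3.2 = 235900 N.

P_allow = 236 kN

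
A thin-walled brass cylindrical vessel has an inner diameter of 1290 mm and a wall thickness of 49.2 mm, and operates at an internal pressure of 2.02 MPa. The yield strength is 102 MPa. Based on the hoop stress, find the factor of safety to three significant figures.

n = 3.85

σ_h = pD/(2t) = 2.02×1290/(2×49.2) = 26.48 MPa.
n = 102/26.48 = 3.852.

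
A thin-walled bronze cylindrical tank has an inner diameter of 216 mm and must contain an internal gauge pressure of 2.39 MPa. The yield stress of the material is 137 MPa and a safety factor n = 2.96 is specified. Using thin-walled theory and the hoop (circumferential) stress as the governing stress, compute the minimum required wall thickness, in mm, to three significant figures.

σ_allow = 137/2.96 = 46.28 MPa.
Hoop stress σ_h = pD/(2t), so t = pD/(2σ_allow) = 2.39×216/(2×46.28) = 5.577 mm.

t = 5.58 mm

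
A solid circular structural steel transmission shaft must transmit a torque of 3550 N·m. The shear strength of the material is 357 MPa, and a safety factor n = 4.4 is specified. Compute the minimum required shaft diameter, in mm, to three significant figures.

Allowable shear stress τ_allow = 357/4.4 = 81.14 MPa.
For a solid shaft τ = 16T/(πd³), so d³ = 16T/(π τ_allow) = 16×3550000/(π×81.14) = 222800 mm³.
d = (222800)^(1/3) = 60.63 mm.

d = 60.6 mm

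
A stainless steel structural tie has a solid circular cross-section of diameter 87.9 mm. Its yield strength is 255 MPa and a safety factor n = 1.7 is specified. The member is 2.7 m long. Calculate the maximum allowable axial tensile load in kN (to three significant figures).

σ_allow = 255/1.7 = 150.0 MPa.
A = πd²/4 = π×87.9²/4 = 6068 mm².
F_allow = σ_allow × A = 150.0×6068 = 910200 N.

F_allow = 910 kN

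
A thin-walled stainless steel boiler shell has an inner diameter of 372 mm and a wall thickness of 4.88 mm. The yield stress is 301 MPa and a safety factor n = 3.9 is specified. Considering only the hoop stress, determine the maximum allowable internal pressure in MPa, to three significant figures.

p_allow = 2.02 MPa

σ_allow = 301/3.9 = 77.18 MPa.
σ_h = pD/(2t) → p_allow = 2σ_allow t/D = 2×77.18×4.88/372 = 2.025 MPa.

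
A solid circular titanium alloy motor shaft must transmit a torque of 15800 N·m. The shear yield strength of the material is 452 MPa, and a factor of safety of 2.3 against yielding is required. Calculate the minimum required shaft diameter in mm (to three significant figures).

Allowable shear stress τ_allow = 452/2.3 = 196.5 MPa.
For a solid shaft τ = 16T/(πd³), so d³ = 16T/(π τ_allow) = 16×1.5800×10^7/(π×196.5) = 409500 mm³.
d = (409500)^(1/3) = 74.26 mm.

d = 74.3 mm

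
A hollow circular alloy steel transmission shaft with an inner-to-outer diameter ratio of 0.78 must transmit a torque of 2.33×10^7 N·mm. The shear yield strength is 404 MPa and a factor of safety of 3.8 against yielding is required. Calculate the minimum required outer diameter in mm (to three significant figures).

τ_allow = 404/3.8 = 106.3 MPa.
For a hollow shaft τ = 16T/[πd_o³(1−k⁴)] with k = 0.78, so 1−k⁴ = 0.6298.
d_o³ = 16T/[π τ_allow (1−k⁴)] = 16×2.3300×10^7/(π×106.3×0.6298) = 1.772×10^6 mm³.
d_o = 121.0 mm.

d_o = 121 mm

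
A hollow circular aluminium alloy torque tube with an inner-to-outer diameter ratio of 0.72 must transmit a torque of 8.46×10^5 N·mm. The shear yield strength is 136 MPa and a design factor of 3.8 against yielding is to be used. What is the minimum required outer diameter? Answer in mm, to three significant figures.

d_o = 54.8 mm

τ_allow = 136/3.8 = 35.79 MPa.
For a hollow shaft τ = 16T/[πd_o³(1−k⁴)] with k = 0.72, so 1−k⁴ = 0.7313.
d_o³ = 16T/[π τ_allow (1−k⁴)] = 16×846000/(π×35.79×0.7313) = 164600 mm³.
d_o = 54.81 mm.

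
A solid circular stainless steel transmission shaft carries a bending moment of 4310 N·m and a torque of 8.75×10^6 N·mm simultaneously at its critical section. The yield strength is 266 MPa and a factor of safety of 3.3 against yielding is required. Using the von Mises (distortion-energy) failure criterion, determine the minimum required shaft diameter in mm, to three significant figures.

σ_allow = σ_y/n = 266/3.3 = 80.61 MPa.
For a solid shaft σ_b = 32M/(πd³) and τ = 16T/(πd³), so the von Mises stress is σ' = (16/πd³)·√(4M²+3T²).
√(4M²+3T²) = √(4×(4.310×10^6)² + 3×(8.750×10^6)²) = 1.744×10^7 N·mm.
d³ = 16×1.744×10^7/(π×80.61) = 1.102×10^6 mm³.
d = 103.3 mm.

d = 103 mm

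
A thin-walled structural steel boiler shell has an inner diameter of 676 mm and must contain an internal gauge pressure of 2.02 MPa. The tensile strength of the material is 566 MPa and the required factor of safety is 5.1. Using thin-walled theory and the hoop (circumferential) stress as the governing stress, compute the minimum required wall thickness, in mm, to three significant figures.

t = 6.15 mm

σ_allow = 566/5.1 = 111.0 MPa.
Hoop stress σ_h = pD/(2t), so t = pD/(2σ_allow) = 2.02×676/(2×111.0) = 6.152 mm.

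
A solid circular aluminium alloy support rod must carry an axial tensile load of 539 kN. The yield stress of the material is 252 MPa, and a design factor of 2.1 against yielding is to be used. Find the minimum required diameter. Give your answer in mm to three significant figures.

Allowable stress σ_allow = 252/2.1 = 120.0 MPa.
Required area A = F/σ_allow = 539000/120.0 = 4492 mm².
A = πd²/4 → d = √(4A/π) = 75.62 mm.

d = 75.6 mm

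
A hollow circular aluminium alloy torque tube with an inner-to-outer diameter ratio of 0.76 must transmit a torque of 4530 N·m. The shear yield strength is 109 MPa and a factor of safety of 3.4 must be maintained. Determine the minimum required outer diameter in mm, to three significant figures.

τ_allow = 109/3.4 = 32.06 MPa.
For a hollow shaft τ = 16T/[πd_o³(1−k⁴)] with k = 0.76, so 1−k⁴ = 0.6664.
d_o³ = 16T/[π τ_allow (1−k⁴)] = 16×4530000/(π×32.06×0.6664) = 1.080×10^6 mm³.
d_o = 102.6 mm.

d_o = 103 mm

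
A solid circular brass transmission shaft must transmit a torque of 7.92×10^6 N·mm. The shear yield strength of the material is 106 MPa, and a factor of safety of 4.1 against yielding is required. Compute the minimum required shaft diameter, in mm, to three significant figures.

Allowable shear stress τ_allow = 106/4.1 = 25.85 MPa.
For a solid shaft τ = 16T/(πd³), so d³ = 16T/(π τ_allow) = 16×7920000/(π×25.85) = 1.560×10^6 mm³.
d = (1.560×10^6)^(1/3) = 116.0 mm.

d = 116 mm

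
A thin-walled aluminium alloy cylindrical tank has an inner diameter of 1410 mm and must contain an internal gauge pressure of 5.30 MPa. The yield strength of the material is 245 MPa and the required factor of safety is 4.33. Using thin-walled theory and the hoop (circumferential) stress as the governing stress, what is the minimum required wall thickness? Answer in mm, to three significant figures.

t = 66.0 mm

σ_allow = 245/4.33 = 56.58 MPa.
Hoop stress σ_h = pD/(2t), so t = pD/(2σ_allow) = 5.30×1410/(2×56.58) = 66.04 mm.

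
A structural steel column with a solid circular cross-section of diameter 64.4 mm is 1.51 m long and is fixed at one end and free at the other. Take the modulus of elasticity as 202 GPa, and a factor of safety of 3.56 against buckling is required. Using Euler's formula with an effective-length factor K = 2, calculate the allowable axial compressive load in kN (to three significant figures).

I = πd⁴/64 = π×64.4⁴/64 = 844300 mm⁴.
Effective length L_e = KL = 2×1.51 m = 3020 mm.
Euler critical load P_cr = π²EI/L_e² = π²×202000×844300/3020² = 184600 N.
P_allow = P_cr/n = 184600/3.56 = 51840 N.

P_allow = 51.8 kN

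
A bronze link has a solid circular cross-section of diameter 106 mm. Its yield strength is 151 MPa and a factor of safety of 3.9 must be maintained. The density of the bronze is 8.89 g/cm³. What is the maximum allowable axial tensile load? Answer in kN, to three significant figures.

σ_allow = 151/3.9 = 38.72 MPa.
A = πd²/4 = π×106²/4 = 8825 mm².
F_allow = σ_allow × A = 38.72×8825 = 341700 N.

F_allow = 342 kN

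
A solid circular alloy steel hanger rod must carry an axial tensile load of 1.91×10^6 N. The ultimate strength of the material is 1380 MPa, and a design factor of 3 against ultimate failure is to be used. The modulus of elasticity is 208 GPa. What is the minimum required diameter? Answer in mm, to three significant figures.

d = 72.7 mm

Allowable stress σ_allow = 1380/3 = 460.0 MPa.
Required area A = F/σ_allow = 1910000/460.0 = 4152 mm².
A = πd²/4 → d = √(4A/π) = 72.71 mm.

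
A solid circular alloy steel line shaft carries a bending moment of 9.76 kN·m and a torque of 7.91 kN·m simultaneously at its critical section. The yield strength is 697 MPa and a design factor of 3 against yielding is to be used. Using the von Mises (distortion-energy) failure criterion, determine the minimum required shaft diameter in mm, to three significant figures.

σ_allow = σ_y/n = 697/3 = 232.3 MPa.
For a solid shaft σ_b = 32M/(πd³) and τ = 16T/(πd³), so the von Mises stress is σ' = (16/πd³)·√(4M²+3T²).
√(4M²+3T²) = √(4×(9.760×10^6)² + 3×(7.910×10^6)²) = 2.385×10^7 N·mm.
d³ = 16×2.385×10^7/(π×232.3) = 522800 mm³.
d = 80.56 mm.

d = 80.6 mm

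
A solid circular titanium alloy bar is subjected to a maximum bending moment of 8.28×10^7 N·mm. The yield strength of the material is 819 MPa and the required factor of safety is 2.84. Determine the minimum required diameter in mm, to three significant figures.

d = 143 mm

σ_allow = 819/2.84 = 288.4 MPa.
For a solid circular section σ = 32M/(πd³), so d³ = 32M/(π σ_allow) = 32×8.2800×10^7/(π×288.4) = 2.925×10^6 mm³.
d = 143.0 mm.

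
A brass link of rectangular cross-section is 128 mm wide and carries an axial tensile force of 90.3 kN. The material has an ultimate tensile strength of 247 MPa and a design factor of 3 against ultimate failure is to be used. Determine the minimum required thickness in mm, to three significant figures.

t = 8.57 mm

σ_allow = 247/3 = 82.33 MPa.
Required area A = F/σ_allow = 90300/82.33 = 1097 mm².
t = A/w = 1097/128 = 8.568 mm.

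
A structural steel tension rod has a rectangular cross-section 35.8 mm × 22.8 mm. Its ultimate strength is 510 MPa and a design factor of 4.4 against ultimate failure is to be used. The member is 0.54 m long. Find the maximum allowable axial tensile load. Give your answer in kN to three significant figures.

σ_allow = 510/4.4 = 115.9 MPa.
A = 35.8×22.8 = 816.2 mm².
F_allow = σ_allow × A = 115.9×816.2 = 94610 N.

F_allow = 94.6 kN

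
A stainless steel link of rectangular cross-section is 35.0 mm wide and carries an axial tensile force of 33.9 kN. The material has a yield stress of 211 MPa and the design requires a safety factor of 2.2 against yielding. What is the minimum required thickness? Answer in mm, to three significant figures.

σ_allow = 211/2.2 = 95.91 MPa.
Required area A = F/σ_allow = 33900/95.91 = 353.5 mm².
t = A/w = 353.5/35.0 = 10.10 mm.

t = 10.1 mm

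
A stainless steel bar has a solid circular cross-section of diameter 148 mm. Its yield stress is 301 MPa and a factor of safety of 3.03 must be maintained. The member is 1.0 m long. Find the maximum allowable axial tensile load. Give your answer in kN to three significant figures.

σ_allow = 301/3.03 = 99.34 MPa.
A = πd²/4 = π×148²/4 = 17200 mm².
F_allow = σ_allow × A = 99.34×17200 = 1.709×10^6 N.

F_allow = 1710 kN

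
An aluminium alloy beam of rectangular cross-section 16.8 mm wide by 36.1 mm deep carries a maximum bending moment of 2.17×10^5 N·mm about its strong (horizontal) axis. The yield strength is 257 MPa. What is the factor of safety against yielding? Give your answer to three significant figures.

n = 4.32

Section modulus S = bh²/6 = 16.8×36.1²/6 = 3649 mm³.
σ = M/S = 217000/3649 = 59.47 MPa.
n = 257/59.47 = 4.322.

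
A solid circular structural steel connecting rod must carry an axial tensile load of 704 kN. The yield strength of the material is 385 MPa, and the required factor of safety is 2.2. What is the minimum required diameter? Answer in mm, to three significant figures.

d = 71.6 mm

Allowable stress σ_allow = 385/2.2 = 175.0 MPa.
Required area A = F/σ_allow = 704000/175.0 = 4023 mm².
A = πd²/4 → d = √(4A/π) = 71.57 mm.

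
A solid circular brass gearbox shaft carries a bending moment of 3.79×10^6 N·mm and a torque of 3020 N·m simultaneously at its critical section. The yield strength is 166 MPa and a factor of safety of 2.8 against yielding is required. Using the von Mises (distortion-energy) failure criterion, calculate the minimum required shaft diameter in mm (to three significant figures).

d = 92.5 mm

σ_allow = σ_y/n = 166/2.8 = 59.29 MPa.
For a solid shaft σ_b = 32M/(πd³) and τ = 16T/(πd³), so the von Mises stress is σ' = (16/πd³)·√(4M²+3T²).
√(4M²+3T²) = √(4×(3.790×10^6)² + 3×(3.020×10^6)²) = 9.210×10^6 N·mm.
d³ = 16×9.210×10^6/(π×59.29) = 791200 mm³.
d = 92.49 mm.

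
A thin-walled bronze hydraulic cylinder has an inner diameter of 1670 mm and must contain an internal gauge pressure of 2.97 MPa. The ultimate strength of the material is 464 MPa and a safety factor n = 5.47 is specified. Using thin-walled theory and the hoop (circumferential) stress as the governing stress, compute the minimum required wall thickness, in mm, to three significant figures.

t = 29.2 mm

σ_allow = 464/5.47 = 84.83 MPa.
Hoop stress σ_h = pD/(2t), so t = pD/(2σ_allow) = 2.97×1670/(2×84.83) = 29.24 mm.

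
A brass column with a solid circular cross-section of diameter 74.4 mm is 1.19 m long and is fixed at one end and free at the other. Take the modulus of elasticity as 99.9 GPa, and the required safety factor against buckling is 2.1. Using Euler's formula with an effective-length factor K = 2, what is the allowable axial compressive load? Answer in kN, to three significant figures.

P_allow = 125 kN

I = πd⁴/64 = π×74.4⁴/64 = 1.504×10^6 mm⁴.
Effective length L_e = KL = 2×1.19 m = 2380 mm.
Euler critical load P_cr = π²EI/L_e² = π²×99900×1.504×10^6/2380² = 261800 N.
P_allow = P_cr/n = 261800/2.1 = 124700 N.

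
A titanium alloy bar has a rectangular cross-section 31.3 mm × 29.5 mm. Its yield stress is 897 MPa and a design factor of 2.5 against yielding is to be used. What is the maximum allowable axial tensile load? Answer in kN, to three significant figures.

σ_allow = 897/2.5 = 358.8 MPa.
A = 31.3×29.5 = 923.4 mm².
F_allow = σ_allow × A = 358.8×923.4 = 331300 N.

F_allow = 331 kN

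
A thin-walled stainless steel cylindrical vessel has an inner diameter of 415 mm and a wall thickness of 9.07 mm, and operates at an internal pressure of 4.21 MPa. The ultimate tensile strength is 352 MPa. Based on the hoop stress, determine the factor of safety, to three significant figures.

n = 3.65

σ_h = pD/(2t) = 4.21×415/(2×9.07) = 96.31 MPa.
n = 352/96.31 = 3.655.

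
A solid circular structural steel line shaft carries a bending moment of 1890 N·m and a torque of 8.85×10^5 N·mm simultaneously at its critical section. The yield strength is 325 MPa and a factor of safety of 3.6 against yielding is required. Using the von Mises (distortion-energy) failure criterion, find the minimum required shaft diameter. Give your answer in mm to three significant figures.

σ_allow = σ_y/n = 325/3.6 = 90.28 MPa.
For a solid shaft σ_b = 32M/(πd³) and τ = 16T/(πd³), so the von Mises stress is σ' = (16/πd³)·√(4M²+3T²).
√(4M²+3T²) = √(4×(1.890×10^6)² + 3×(885000)²) = 4.079×10^6 N·mm.
d³ = 16×4.079×10^6/(π×90.28) = 230100 mm³.
d = 61.28 mm.

d = 61.3 mm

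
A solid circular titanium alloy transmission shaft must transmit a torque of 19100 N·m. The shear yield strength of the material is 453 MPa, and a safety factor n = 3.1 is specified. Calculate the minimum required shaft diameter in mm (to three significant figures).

d = 87.3 mm

Allowable shear stress τ_allow = 453/3.1 = 146.1 MPa.
For a solid shaft τ = 16T/(πd³), so d³ = 16T/(π τ_allow) = 16×1.9100×10^7/(π×146.1) = 665700 mm³.
d = (665700)^(1/3) = 87.32 mm.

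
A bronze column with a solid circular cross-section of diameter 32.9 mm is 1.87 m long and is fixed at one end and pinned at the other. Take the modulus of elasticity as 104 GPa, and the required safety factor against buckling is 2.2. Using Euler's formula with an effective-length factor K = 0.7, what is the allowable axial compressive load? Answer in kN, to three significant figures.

I = πd⁴/64 = π×32.9⁴/64 = 57510 mm⁴.
Effective length L_e = KL = 0.7×1.87 m = 1309 mm.
Euler critical load P_cr = π²EI/L_e² = π²×104000×57510/1309² = 34450 N.
P_allow = P_cr/n = 34450/2.2 = 15660 N.

P_allow = 15.7 kN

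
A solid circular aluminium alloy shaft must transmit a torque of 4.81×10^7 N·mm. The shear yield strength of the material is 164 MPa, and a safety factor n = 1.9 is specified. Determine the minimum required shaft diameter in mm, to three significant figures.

Allowable shear stress τ_allow = 164/1.9 = 86.32 MPa.
For a solid shaft τ = 16T/(πd³), so d³ = 16T/(π τ_allow) = 16×4.8100×10^7/(π×86.32) = 2.838×10^6 mm³.
d = (2.838×10^6)^(1/3) = 141.6 mm.

d = 142 mm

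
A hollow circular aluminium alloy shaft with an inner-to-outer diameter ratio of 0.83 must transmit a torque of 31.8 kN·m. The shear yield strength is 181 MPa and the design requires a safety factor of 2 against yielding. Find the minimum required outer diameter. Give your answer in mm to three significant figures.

τ_allow = 181/2 = 90.50 MPa.
For a hollow shaft τ = 16T/[πd_o³(1−k⁴)] with k = 0.83, so 1−k⁴ = 0.5254.
d_o³ = 16T/[π τ_allow (1−k⁴)] = 16×3.1800×10^7/(π×90.50×0.5254) = 3.406×10^6 mm³.
d_o = 150.5 mm.

d_o = 150 mm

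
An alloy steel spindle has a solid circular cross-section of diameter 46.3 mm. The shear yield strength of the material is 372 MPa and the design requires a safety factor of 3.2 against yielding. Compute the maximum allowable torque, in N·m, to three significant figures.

τ_allow = 372/3.2 = 116.2 MPa.
For a solid shaft T_allow = τ_allow·πd³/16; πd³/16 = π×46.3³/16 = 19490 mm³.
T_allow = 116.2×19490 = 2.266×10^6 N·mm = 2266 N·m.

T_allow = 2270 N·m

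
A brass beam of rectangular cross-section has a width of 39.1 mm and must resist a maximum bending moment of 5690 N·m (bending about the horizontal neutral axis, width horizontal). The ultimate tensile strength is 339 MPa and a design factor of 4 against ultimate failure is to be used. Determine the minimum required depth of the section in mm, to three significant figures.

σ_allow = 339/4 = 84.75 MPa.
For a rectangular section σ = 6M/(bh²), so h² = 6M/(b σ_allow) = 6×5690000/(39.1×84.75) = 10300 mm².
h = 101.5 mm.

h = 102 mm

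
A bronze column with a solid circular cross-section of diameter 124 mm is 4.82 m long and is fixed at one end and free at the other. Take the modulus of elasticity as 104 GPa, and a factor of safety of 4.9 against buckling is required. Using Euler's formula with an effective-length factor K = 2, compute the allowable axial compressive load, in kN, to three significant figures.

P_allow = 26.2 kN

I = πd⁴/64 = π×124⁴/64 = 1.161×10^7 mm⁴.
Effective length L_e = KL = 2×4.82 m = 9640 mm.
Euler critical load P_cr = π²EI/L_e² = π²×104000×1.161×10^7/9640² = 128200 N.
P_allow = P_cr/n = 128200/4.9 = 26160 N.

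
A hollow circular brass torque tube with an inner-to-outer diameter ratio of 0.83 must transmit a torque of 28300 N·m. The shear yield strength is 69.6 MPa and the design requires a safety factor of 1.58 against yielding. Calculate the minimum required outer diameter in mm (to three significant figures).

d_o = 184 mm

τ_allow = 69.6/1.58 = 44.05 MPa.
For a hollow shaft τ = 16T/[πd_o³(1−k⁴)] with k = 0.83, so 1−k⁴ = 0.5254.
d_o³ = 16T/[π τ_allow (1−k⁴)] = 16×2.8300×10^7/(π×44.05×0.5254) = 6.227×10^6 mm³.
d_o = 184.0 mm.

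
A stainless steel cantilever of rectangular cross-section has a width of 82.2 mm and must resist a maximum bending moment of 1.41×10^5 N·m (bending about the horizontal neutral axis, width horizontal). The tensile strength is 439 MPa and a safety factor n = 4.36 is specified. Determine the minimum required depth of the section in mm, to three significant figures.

h = 320 mm

σ_allow = 439/4.36 = 100.7 MPa.
For a rectangular section σ = 6M/(bh²), so h² = 6M/(b σ_allow) = 6×1.4100×10^8/(82.2×100.7) = 102200 mm².
h = 319.7 mm.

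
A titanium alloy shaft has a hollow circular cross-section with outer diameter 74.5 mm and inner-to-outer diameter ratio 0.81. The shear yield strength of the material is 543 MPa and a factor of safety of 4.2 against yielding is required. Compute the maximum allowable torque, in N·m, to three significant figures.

T_allow = 5980 N·m

τ_allow = 543/4.2 = 129.3 MPa.
For a hollow shaft T_allow = τ_allow·πd_o³(1−k⁴)/16 with 1−k⁴ = 0.5695, so πd_o³(1−k⁴)/16 = 46240 mm³.
T_allow = 129.3×46240 = 5.978×10^6 N·mm = 5978 N·m.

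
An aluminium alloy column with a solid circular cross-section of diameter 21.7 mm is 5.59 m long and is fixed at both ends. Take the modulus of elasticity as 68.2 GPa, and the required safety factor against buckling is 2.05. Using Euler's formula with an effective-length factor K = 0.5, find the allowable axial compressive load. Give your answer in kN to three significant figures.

P_allow = 0.457 kN

I = πd⁴/64 = π×21.7⁴/64 = 10880 mm⁴.
Effective length L_e = KL = 0.5×5.59 m = 2795 mm.
Euler critical load P_cr = π²EI/L_e² = π²×68200×10880/2795² = 937.8 N.
P_allow = P_cr/n = 937.8/2.05 = 457.5 N.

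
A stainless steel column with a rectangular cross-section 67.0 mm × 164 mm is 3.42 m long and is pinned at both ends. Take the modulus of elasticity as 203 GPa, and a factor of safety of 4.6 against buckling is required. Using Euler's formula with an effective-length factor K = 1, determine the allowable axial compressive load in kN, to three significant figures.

P_allow = 153 kN

Buckling occurs about the weak axis: I_min = h·b³/12 = 164×67.0³/12 = 4.110×10^6 mm⁴ (b = 67.0 mm is the smaller dimension).
Effective length L_e = KL = 1×3.42 m = 3420 mm.
Euler critical load P_cr = π²EI/L_e² = π²×203000×4.110×10^6/3420² = 704100 N.
P_allow = P_cr/n = 704100/4.6 = 153100 N.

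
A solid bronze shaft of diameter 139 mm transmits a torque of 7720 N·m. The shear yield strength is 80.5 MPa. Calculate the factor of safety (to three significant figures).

n = 5.50

τ = 16T/(πd³) = 16×7720000/(π×139³) = 14.64 MPa.
n = τ_limit/τ = 80.5/14.64 = 5.499.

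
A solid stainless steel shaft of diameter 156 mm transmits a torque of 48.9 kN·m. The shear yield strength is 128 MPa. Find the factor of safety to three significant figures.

n = 1.95

τ = 16T/(πd³) = 16×4.8900×10^7/(π×156³) = 65.60 MPa.
n = τ_limit/τ = 128/65.60 = 1.951.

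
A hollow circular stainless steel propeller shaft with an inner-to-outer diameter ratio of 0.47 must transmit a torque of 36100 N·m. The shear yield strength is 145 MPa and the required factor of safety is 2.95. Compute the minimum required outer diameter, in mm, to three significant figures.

d_o = 158 mm

τ_allow = 145/2.95 = 49.15 MPa.
For a hollow shaft τ = 16T/[πd_o³(1−k⁴)] with k = 0.47, so 1−k⁴ = 0.9512.
d_o³ = 16T/[π τ_allow (1−k⁴)] = 16×3.6100×10^7/(π×49.15×0.9512) = 3.932×10^6 mm³.
d_o = 157.8 mm.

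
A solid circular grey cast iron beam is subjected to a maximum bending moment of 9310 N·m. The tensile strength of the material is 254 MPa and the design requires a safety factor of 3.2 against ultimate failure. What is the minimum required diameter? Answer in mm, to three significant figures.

d = 106 mm

σ_allow = 254/3.2 = 79.38 MPa.
For a solid circular section σ = 32M/(πd³), so d³ = 32M/(π σ_allow) = 32×9310000/(π×79.38) = 1.195×10^6 mm³.
d = 106.1 mm.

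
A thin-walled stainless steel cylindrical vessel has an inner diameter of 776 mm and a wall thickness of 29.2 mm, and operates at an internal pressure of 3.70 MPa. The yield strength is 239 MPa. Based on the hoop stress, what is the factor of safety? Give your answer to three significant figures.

n = 4.86

σ_h = pD/(2t) = 3.70×776/(2×29.2) = 49.16 MPa.
n = 239/49.16 = 4.861.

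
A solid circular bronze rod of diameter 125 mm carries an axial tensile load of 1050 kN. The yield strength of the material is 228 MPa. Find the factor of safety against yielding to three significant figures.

A = πd²/4 = 12270 mm².
σ = F/A = 1050000/12270 = 85.56 MPa.
n = 228/85.56 = 2.665.

n = 2.66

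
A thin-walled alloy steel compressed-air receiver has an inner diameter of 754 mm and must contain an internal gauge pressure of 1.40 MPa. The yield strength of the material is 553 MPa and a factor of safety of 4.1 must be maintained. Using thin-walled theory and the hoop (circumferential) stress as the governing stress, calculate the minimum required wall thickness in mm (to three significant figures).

σ_allow = 553/4.1 = 134.9 MPa.
Hoop stress σ_h = pD/(2t), so t = pD/(2σ_allow) = 1.40×754/(2×134.9) = 3.913 mm.

t = 3.91 mm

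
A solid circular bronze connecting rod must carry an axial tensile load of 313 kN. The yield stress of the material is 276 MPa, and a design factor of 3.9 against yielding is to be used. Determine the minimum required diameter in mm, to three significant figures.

Allowable stress σ_allow = 276/3.9 = 70.77 MPa.
Required area A = F/σ_allow = 313000/70.77 = 4423 mm².
A = πd²/4 → d = √(4A/π) = 75.04 mm.

d = 75.0 mm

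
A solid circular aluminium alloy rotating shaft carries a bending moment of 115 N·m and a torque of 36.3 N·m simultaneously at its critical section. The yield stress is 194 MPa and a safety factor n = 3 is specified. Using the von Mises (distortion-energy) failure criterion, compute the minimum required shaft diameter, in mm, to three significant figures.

σ_allow = σ_y/n = 194/3 = 64.67 MPa.
For a solid shaft σ_b = 32M/(πd³) and τ = 16T/(πd³), so the von Mises stress is σ' = (16/πd³)·√(4M²+3T²).
√(4M²+3T²) = √(4×(115000)² + 3×(36300)²) = 238400 N·mm.
d³ = 16×238400/(π×64.67) = 18780 mm³.
d = 26.58 mm.

d = 26.6 mm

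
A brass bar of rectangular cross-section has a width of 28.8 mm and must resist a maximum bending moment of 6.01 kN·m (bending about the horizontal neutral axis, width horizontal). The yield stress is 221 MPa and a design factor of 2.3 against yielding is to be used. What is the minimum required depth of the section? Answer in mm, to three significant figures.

h = 114 mm

σ_allow = 221/2.3 = 96.09 MPa.
For a rectangular section σ = 6M/(bh²), so h² = 6M/(b σ_allow) = 6×6010000/(28.8×96.09) = 13030 mm².
h = 114.2 mm.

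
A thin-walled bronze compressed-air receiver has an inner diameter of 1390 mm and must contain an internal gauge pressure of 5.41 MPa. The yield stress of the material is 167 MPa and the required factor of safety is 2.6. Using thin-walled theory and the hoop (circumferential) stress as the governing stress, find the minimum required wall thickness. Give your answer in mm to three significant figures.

σ_allow = 167/2.6 = 64.23 MPa.
Hoop stress σ_h = pD/(2t), so t = pD/(2σ_allow) = 5.41×1390/(2×64.23) = 58.54 mm.

t = 58.5 mm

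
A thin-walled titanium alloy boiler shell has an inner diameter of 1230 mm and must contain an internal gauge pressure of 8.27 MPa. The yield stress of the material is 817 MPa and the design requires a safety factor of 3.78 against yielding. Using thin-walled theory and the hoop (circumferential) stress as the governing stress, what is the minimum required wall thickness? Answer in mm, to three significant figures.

σ_allow = 817/3.78 = 216.1 MPa.
Hoop stress σ_h = pD/(2t), so t = pD/(2σ_allow) = 8.27×1230/(2×216.1) = 23.53 mm.

t = 23.5 mm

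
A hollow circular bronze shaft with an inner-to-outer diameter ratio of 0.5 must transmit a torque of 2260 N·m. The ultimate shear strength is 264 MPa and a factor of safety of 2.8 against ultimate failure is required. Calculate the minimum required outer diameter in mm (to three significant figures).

d_o = 50.7 mm

τ_allow = 264/2.8 = 94.29 MPa.
For a hollow shaft τ = 16T/[πd_o³(1−k⁴)] with k = 0.5, so 1−k⁴ = 0.9375.
d_o³ = 16T/[π τ_allow (1−k⁴)] = 16×2260000/(π×94.29×0.9375) = 130200 mm³.
d_o = 50.69 mm.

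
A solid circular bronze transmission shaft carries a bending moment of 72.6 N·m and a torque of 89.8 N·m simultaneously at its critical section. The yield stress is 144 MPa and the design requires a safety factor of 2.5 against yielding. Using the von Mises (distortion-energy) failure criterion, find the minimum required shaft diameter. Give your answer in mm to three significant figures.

σ_allow = σ_y/n = 144/2.5 = 57.60 MPa.
For a solid shaft σ_b = 32M/(πd³) and τ = 16T/(πd³), so the von Mises stress is σ' = (16/πd³)·√(4M²+3T²).
√(4M²+3T²) = √(4×(72600)² + 3×(89800)²) = 212800 N·mm.
d³ = 16×212800/(π×57.60) = 18810 mm³.
d = 26.60 mm.

d = 26.6 mm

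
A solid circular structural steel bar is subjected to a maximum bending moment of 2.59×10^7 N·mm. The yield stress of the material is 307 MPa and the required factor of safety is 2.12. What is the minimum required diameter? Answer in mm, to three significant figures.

d = 122 mm

σ_allow = 307/2.12 = 144.8 MPa.
For a solid circular section σ = 32M/(πd³), so d³ = 32M/(π σ_allow) = 32×2.5900×10^7/(π×144.8) = 1.822×10^6 mm³.
d = 122.1 mm.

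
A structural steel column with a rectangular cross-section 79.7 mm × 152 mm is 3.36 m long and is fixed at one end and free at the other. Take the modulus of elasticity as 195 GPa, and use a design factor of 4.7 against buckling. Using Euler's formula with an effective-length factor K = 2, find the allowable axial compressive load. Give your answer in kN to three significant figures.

P_allow = 58.1 kN

Buckling occurs about the weak axis: I_min = h·b³/12 = 152×79.7³/12 = 6.413×10^6 mm⁴ (b = 79.7 mm is the smaller dimension).
Effective length L_e = KL = 2×3.36 m = 6720 mm.
Euler critical load P_cr = π²EI/L_e² = π²×195000×6.413×10^6/6720² = 273300 N.
P_allow = P_cr/n = 273300/4.7 = 58150 N.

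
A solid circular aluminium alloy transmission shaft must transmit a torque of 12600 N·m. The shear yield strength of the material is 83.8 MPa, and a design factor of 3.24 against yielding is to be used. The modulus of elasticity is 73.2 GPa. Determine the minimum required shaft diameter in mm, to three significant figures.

Allowable shear stress τ_allow = 83.8/3.24 = 25.86 MPa.
For a solid shaft τ = 16T/(πd³), so d³ = 16T/(π τ_allow) = 16×1.2600×10^7/(π×25.86) = 2.481×10^6 mm³.
d = (2.481×10^6)^(1/3) = 135.4 mm.

d = 135 mm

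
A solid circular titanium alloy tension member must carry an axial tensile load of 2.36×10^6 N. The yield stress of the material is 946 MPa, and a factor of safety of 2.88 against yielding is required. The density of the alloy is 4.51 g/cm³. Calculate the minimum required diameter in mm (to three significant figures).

Allowable stress σ_allow = 946/2.88 = 328.5 MPa.
Required area A = F/σ_allow = 2360000/328.5 = 7185 mm².
A = πd²/4 → d = √(4A/π) = 95.64 mm.

d = 95.6 mm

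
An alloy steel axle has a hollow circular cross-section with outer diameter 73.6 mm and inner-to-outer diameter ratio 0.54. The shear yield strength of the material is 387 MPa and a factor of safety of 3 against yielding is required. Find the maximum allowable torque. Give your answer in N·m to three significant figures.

τ_allow = 387/3 = 129.0 MPa.
For a hollow shaft T_allow = τ_allow·πd_o³(1−k⁴)/16 with 1−k⁴ = 0.9150, so πd_o³(1−k⁴)/16 = 71630 mm³.
T_allow = 129.0×71630 = 9.240×10^6 N·mm = 9240 N·m.

T_allow = 9240 N·m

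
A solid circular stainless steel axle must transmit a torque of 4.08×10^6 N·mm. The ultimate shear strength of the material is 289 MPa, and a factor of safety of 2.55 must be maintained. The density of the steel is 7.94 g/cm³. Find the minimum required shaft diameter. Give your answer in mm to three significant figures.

d = 56.8 mm

Allowable shear stress τ_allow = 289/2.55 = 113.3 MPa.
For a solid shaft τ = 16T/(πd³), so d³ = 16T/(π τ_allow) = 16×4080000/(π×113.3) = 183300 mm³.
d = (183300)^(1/3) = 56.81 mm.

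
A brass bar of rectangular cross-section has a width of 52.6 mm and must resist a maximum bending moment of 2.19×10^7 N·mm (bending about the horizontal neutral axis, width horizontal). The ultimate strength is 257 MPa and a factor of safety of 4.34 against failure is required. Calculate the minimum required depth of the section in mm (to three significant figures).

σ_allow = 257/4.34 = 59.22 MPa.
For a rectangular section σ = 6M/(bh²), so h² = 6M/(b σ_allow) = 6×2.1900×10^7/(52.6×59.22) = 42190 mm².
h = 205.4 mm.

h = 205 mm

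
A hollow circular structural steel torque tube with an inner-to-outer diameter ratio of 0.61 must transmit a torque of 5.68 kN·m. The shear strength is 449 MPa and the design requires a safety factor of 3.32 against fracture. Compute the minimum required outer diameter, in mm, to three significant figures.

d_o = 62.9 mm

τ_allow = 449/3.32 = 135.2 MPa.
For a hollow shaft τ = 16T/[πd_o³(1−k⁴)] with k = 0.61, so 1−k⁴ = 0.8615.
d_o³ = 16T/[π τ_allow (1−k⁴)] = 16×5680000/(π×135.2×0.8615) = 248300 mm³.
d_o = 62.85 mm.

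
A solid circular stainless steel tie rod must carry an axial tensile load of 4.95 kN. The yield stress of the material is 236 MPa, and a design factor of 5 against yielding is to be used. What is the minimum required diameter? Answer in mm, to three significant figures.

Allowable stress σ_allow = 236/5 = 47.20 MPa.
Required area A = F/σ_allow = 4950.0/47.20 = 104.9 mm².
A = πd²/4 → d = √(4A/π) = 11.56 mm.

d = 11.6 mm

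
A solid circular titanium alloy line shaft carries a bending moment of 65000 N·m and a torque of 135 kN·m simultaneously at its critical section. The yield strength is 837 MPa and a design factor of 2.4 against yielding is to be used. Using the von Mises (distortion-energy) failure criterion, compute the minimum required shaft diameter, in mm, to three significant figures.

σ_allow = σ_y/n = 837/2.4 = 348.8 MPa.
For a solid shaft σ_b = 32M/(πd³) and τ = 16T/(πd³), so the von Mises stress is σ' = (16/πd³)·√(4M²+3T²).
√(4M²+3T²) = √(4×(6.500×10^7)² + 3×(1.350×10^8)²) = 2.675×10^8 N·mm.
d³ = 16×2.675×10^8/(π×348.8) = 3.907×10^6 mm³.
d = 157.5 mm.

d = 157 mm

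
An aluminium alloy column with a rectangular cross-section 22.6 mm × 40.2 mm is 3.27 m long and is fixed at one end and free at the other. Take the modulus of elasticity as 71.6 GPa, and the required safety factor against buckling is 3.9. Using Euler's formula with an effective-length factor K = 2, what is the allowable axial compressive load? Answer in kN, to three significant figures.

P_allow = 0.164 kN

Buckling occurs about the weak axis: I_min = h·b³/12 = 40.2×22.6³/12 = 38670 mm⁴ (b = 22.6 mm is the smaller dimension).
Effective length L_e = KL = 2×3.27 m = 6540 mm.
Euler critical load P_cr = π²EI/L_e² = π²×71600×38670/6540² = 638.9 N.
P_allow = P_cr/n = 638.9/3.9 = 163.8 N.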